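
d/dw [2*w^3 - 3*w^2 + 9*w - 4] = 6*w^2 - 6*w + 9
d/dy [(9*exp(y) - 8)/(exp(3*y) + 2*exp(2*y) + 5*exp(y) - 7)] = (-18*exp(3*y) + 6*exp(2*y) + 32*exp(y) - 23)*exp(y)/(exp(6*y) + 4*exp(5*y) + 14*exp(4*y) + 6*exp(3*y) - 3*exp(2*y) - 70*exp(y) + 49)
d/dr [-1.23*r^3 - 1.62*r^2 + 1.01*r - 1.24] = -3.69*r^2 - 3.24*r + 1.01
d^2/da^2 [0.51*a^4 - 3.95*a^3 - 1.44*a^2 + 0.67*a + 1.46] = 6.12*a^2 - 23.7*a - 2.88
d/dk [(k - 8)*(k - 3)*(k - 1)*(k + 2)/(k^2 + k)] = (2*k^5 - 7*k^4 - 20*k^3 - 35*k^2 + 96*k + 48)/(k^2*(k^2 + 2*k + 1))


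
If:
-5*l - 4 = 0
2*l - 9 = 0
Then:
No Solution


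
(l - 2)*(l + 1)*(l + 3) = l^3 + 2*l^2 - 5*l - 6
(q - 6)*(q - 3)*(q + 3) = q^3 - 6*q^2 - 9*q + 54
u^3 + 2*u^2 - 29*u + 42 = (u - 3)*(u - 2)*(u + 7)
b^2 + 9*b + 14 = (b + 2)*(b + 7)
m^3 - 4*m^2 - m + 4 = (m - 4)*(m - 1)*(m + 1)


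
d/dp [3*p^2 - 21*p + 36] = 6*p - 21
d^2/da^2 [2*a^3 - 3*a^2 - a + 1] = 12*a - 6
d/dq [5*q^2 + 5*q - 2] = 10*q + 5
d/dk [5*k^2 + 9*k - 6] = 10*k + 9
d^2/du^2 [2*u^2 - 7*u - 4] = 4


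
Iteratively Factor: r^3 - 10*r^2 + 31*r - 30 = (r - 2)*(r^2 - 8*r + 15) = (r - 3)*(r - 2)*(r - 5)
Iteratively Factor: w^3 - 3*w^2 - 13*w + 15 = (w + 3)*(w^2 - 6*w + 5) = (w - 1)*(w + 3)*(w - 5)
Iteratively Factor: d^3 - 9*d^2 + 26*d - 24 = (d - 2)*(d^2 - 7*d + 12) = (d - 4)*(d - 2)*(d - 3)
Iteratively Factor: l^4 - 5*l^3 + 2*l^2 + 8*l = (l - 2)*(l^3 - 3*l^2 - 4*l) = (l - 2)*(l + 1)*(l^2 - 4*l) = l*(l - 2)*(l + 1)*(l - 4)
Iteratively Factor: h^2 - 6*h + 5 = (h - 5)*(h - 1)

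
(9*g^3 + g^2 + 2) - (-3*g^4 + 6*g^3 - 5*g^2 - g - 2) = 3*g^4 + 3*g^3 + 6*g^2 + g + 4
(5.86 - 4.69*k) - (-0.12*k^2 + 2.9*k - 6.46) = 0.12*k^2 - 7.59*k + 12.32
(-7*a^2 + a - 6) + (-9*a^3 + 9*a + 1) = -9*a^3 - 7*a^2 + 10*a - 5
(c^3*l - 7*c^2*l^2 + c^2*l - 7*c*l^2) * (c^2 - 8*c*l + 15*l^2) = c^5*l - 15*c^4*l^2 + c^4*l + 71*c^3*l^3 - 15*c^3*l^2 - 105*c^2*l^4 + 71*c^2*l^3 - 105*c*l^4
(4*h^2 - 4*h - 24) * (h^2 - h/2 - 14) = 4*h^4 - 6*h^3 - 78*h^2 + 68*h + 336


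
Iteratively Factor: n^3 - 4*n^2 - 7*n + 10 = (n + 2)*(n^2 - 6*n + 5) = (n - 1)*(n + 2)*(n - 5)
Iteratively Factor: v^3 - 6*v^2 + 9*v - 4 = (v - 4)*(v^2 - 2*v + 1) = (v - 4)*(v - 1)*(v - 1)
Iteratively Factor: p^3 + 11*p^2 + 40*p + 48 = (p + 4)*(p^2 + 7*p + 12) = (p + 4)^2*(p + 3)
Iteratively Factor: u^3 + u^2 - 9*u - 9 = (u + 3)*(u^2 - 2*u - 3) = (u - 3)*(u + 3)*(u + 1)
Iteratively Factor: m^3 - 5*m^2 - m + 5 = (m + 1)*(m^2 - 6*m + 5) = (m - 5)*(m + 1)*(m - 1)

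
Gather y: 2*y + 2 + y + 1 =3*y + 3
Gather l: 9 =9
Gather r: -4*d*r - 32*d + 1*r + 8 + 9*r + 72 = -32*d + r*(10 - 4*d) + 80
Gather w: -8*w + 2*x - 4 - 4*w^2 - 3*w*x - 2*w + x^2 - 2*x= -4*w^2 + w*(-3*x - 10) + x^2 - 4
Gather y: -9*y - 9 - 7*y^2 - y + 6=-7*y^2 - 10*y - 3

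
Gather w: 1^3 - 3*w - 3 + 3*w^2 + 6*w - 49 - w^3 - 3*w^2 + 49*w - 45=-w^3 + 52*w - 96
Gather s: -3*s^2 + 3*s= -3*s^2 + 3*s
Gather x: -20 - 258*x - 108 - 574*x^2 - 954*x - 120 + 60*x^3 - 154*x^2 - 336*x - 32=60*x^3 - 728*x^2 - 1548*x - 280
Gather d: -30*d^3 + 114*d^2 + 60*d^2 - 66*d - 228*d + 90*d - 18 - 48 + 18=-30*d^3 + 174*d^2 - 204*d - 48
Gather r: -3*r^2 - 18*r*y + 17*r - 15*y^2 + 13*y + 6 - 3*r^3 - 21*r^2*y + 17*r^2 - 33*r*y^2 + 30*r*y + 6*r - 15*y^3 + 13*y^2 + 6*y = -3*r^3 + r^2*(14 - 21*y) + r*(-33*y^2 + 12*y + 23) - 15*y^3 - 2*y^2 + 19*y + 6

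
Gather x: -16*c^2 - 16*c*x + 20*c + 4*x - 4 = -16*c^2 + 20*c + x*(4 - 16*c) - 4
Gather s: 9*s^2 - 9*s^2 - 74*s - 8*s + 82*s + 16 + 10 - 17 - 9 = 0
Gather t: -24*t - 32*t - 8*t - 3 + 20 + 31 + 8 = 56 - 64*t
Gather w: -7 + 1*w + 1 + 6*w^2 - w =6*w^2 - 6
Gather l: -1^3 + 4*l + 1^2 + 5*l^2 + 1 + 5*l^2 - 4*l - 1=10*l^2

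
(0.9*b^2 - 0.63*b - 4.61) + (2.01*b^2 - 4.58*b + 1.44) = 2.91*b^2 - 5.21*b - 3.17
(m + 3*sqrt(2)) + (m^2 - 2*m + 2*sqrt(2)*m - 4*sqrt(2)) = m^2 - m + 2*sqrt(2)*m - sqrt(2)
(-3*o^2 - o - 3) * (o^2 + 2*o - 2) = -3*o^4 - 7*o^3 + o^2 - 4*o + 6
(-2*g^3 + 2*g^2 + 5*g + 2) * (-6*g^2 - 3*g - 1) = 12*g^5 - 6*g^4 - 34*g^3 - 29*g^2 - 11*g - 2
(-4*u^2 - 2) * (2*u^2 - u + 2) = -8*u^4 + 4*u^3 - 12*u^2 + 2*u - 4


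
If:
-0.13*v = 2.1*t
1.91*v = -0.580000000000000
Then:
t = 0.02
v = -0.30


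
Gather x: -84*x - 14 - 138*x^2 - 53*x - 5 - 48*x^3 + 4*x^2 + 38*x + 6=-48*x^3 - 134*x^2 - 99*x - 13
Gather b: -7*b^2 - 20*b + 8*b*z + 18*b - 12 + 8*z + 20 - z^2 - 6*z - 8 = -7*b^2 + b*(8*z - 2) - z^2 + 2*z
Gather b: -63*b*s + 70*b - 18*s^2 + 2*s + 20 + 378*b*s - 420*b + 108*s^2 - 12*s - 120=b*(315*s - 350) + 90*s^2 - 10*s - 100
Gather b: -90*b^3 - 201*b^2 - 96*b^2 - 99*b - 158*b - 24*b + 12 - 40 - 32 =-90*b^3 - 297*b^2 - 281*b - 60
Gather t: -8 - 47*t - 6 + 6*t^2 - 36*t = 6*t^2 - 83*t - 14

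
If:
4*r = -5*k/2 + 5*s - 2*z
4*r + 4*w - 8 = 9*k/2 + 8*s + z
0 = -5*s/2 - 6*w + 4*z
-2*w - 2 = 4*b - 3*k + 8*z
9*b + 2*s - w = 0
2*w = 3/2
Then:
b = 8399/12500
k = 4051/6250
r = -34507/10000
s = -8277/3125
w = 3/4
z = -663/1250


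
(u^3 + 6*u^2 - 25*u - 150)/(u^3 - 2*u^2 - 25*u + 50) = (u + 6)/(u - 2)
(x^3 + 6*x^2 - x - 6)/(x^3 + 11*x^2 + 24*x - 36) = (x + 1)/(x + 6)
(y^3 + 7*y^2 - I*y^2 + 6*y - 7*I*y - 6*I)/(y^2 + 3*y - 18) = (y^2 + y*(1 - I) - I)/(y - 3)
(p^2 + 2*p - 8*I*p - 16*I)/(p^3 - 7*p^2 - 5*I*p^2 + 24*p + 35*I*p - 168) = (p + 2)/(p^2 + p*(-7 + 3*I) - 21*I)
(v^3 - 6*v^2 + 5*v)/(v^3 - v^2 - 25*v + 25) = v/(v + 5)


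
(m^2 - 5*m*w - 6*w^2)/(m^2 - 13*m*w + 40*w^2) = (m^2 - 5*m*w - 6*w^2)/(m^2 - 13*m*w + 40*w^2)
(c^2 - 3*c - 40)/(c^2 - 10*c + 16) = (c + 5)/(c - 2)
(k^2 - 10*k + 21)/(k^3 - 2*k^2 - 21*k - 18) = (-k^2 + 10*k - 21)/(-k^3 + 2*k^2 + 21*k + 18)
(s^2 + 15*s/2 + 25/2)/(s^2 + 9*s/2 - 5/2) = (2*s + 5)/(2*s - 1)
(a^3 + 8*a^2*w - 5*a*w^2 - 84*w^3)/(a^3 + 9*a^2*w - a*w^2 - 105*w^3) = (a + 4*w)/(a + 5*w)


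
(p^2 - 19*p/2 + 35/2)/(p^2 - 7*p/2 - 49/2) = (2*p - 5)/(2*p + 7)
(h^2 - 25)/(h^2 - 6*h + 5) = (h + 5)/(h - 1)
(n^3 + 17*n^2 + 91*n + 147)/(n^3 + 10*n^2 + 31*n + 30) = (n^2 + 14*n + 49)/(n^2 + 7*n + 10)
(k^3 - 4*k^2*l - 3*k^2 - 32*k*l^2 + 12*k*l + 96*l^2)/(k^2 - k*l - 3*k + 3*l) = (k^2 - 4*k*l - 32*l^2)/(k - l)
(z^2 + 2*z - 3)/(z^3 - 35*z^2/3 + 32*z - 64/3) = 3*(z + 3)/(3*z^2 - 32*z + 64)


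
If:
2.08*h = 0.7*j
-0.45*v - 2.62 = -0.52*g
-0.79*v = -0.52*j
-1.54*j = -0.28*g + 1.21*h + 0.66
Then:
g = 5.28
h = 0.14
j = 0.42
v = 0.28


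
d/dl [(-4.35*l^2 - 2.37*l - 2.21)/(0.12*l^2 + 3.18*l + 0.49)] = (-13.5486*l^2 - 3.7326*l + 5.8665)/(0.0144*l^4 + 0.7632*l^3 + 10.23*l^2 + 3.1164*l + 0.2401)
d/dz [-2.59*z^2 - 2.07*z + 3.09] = -5.18*z - 2.07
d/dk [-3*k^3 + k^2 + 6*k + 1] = -9*k^2 + 2*k + 6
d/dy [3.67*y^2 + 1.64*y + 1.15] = 7.34*y + 1.64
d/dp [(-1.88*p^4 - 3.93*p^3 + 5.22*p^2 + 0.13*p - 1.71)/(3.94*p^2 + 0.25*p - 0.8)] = (-14.8144*p^5 - 16.8942*p^4 + 4.051*p^3 + 10.2248*p^2 + 5.1228*p + 0.3235)/(15.5236*p^4 + 1.97*p^3 - 6.2415*p^2 - 0.4*p + 0.64)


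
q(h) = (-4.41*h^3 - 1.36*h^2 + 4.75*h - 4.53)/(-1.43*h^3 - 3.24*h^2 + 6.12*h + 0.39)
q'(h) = (-13.23*h^2 - 2.72*h + 4.75)/(-1.43*h^3 - 3.24*h^2 + 6.12*h + 0.39) + (4.29*h^2 + 6.48*h - 6.12)*(-4.41*h^3 - 1.36*h^2 + 4.75*h - 4.53)/(-1.43*h^3 - 3.24*h^2 + 6.12*h + 0.39)^2 = (12.3436*h^4 - 40.3934*h^3 - 17.5266*h^2 - 30.4152*h + 29.5761)/(2.0449*h^6 + 9.2664*h^5 - 7.0056*h^4 - 40.773*h^3 + 34.9272*h^2 + 4.7736*h + 0.1521)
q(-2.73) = -5.46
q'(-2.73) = 11.52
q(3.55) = 2.44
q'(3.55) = -0.02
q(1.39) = 10.30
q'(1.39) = -75.21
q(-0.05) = -62.70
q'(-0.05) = 5365.98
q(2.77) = 2.52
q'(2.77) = -0.22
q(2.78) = 2.52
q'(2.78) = -0.22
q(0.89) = -1.98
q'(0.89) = -6.27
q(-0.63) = 1.58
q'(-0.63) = 2.79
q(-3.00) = -10.33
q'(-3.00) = 28.29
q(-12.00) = 3.81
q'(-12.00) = 0.09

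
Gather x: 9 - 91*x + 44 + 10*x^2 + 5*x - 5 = 10*x^2 - 86*x + 48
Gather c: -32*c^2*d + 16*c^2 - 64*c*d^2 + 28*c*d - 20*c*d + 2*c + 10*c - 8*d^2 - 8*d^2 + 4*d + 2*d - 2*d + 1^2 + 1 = c^2*(16 - 32*d) + c*(-64*d^2 + 8*d + 12) - 16*d^2 + 4*d + 2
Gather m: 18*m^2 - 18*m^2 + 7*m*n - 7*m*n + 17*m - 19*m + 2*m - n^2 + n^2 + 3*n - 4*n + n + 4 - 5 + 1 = 0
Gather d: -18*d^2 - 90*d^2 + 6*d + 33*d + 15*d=-108*d^2 + 54*d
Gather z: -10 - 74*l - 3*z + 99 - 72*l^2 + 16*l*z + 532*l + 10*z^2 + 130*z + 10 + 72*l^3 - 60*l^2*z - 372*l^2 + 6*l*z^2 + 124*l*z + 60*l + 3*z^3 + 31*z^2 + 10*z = 72*l^3 - 444*l^2 + 518*l + 3*z^3 + z^2*(6*l + 41) + z*(-60*l^2 + 140*l + 137) + 99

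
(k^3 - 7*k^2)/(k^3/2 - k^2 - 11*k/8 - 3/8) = 8*k^2*(7 - k)/(-4*k^3 + 8*k^2 + 11*k + 3)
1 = 1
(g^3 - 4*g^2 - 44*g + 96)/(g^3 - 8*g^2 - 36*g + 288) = (g - 2)/(g - 6)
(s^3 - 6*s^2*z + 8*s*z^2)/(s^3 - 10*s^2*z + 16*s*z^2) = (-s + 4*z)/(-s + 8*z)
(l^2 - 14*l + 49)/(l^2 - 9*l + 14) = (l - 7)/(l - 2)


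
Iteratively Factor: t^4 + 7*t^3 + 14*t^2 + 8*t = (t + 1)*(t^3 + 6*t^2 + 8*t) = (t + 1)*(t + 2)*(t^2 + 4*t) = t*(t + 1)*(t + 2)*(t + 4)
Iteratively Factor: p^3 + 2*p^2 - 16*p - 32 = (p + 2)*(p^2 - 16) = (p - 4)*(p + 2)*(p + 4)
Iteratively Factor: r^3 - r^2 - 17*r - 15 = (r - 5)*(r^2 + 4*r + 3) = (r - 5)*(r + 3)*(r + 1)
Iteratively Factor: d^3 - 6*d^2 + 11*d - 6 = (d - 1)*(d^2 - 5*d + 6) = (d - 3)*(d - 1)*(d - 2)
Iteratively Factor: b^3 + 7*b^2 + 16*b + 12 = (b + 2)*(b^2 + 5*b + 6) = (b + 2)^2*(b + 3)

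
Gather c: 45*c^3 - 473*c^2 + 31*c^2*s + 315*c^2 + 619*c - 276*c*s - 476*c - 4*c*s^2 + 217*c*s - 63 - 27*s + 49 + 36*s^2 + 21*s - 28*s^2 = 45*c^3 + c^2*(31*s - 158) + c*(-4*s^2 - 59*s + 143) + 8*s^2 - 6*s - 14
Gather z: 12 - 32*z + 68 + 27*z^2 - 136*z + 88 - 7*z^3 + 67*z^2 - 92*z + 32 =-7*z^3 + 94*z^2 - 260*z + 200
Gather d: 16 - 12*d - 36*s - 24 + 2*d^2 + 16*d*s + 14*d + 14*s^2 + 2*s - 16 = 2*d^2 + d*(16*s + 2) + 14*s^2 - 34*s - 24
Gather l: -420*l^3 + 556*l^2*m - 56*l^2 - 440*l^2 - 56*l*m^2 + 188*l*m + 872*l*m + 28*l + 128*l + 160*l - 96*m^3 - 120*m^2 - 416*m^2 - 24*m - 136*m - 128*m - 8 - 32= -420*l^3 + l^2*(556*m - 496) + l*(-56*m^2 + 1060*m + 316) - 96*m^3 - 536*m^2 - 288*m - 40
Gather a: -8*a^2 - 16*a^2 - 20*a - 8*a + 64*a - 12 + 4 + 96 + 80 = -24*a^2 + 36*a + 168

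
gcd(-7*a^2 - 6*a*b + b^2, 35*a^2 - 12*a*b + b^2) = 7*a - b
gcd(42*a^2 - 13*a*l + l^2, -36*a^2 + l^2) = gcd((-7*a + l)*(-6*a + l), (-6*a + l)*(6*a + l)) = 6*a - l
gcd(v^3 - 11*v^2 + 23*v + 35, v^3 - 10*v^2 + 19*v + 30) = v^2 - 4*v - 5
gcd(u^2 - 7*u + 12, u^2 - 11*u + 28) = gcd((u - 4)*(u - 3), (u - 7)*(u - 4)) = u - 4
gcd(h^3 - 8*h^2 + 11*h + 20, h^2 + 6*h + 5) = h + 1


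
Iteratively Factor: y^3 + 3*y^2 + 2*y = (y + 2)*(y^2 + y) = y*(y + 2)*(y + 1)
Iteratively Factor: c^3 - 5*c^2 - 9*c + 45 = (c - 5)*(c^2 - 9) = (c - 5)*(c + 3)*(c - 3)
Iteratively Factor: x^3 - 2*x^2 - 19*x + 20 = (x - 5)*(x^2 + 3*x - 4) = (x - 5)*(x - 1)*(x + 4)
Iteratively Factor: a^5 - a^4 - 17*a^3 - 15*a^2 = (a + 1)*(a^4 - 2*a^3 - 15*a^2) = (a - 5)*(a + 1)*(a^3 + 3*a^2) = a*(a - 5)*(a + 1)*(a^2 + 3*a) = a^2*(a - 5)*(a + 1)*(a + 3)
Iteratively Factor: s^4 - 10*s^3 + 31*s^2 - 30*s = (s - 5)*(s^3 - 5*s^2 + 6*s) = s*(s - 5)*(s^2 - 5*s + 6) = s*(s - 5)*(s - 3)*(s - 2)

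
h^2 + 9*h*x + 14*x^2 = (h + 2*x)*(h + 7*x)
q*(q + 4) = q^2 + 4*q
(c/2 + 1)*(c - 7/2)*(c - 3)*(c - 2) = c^4/2 - 13*c^3/4 + 13*c^2/4 + 13*c - 21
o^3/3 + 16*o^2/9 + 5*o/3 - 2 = (o/3 + 1)*(o - 2/3)*(o + 3)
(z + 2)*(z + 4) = z^2 + 6*z + 8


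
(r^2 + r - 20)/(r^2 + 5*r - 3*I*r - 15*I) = (r - 4)/(r - 3*I)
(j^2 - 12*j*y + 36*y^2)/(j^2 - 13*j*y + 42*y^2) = (-j + 6*y)/(-j + 7*y)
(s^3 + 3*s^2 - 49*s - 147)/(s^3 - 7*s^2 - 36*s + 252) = (s^2 + 10*s + 21)/(s^2 - 36)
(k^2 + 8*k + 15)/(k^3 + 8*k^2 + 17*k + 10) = (k + 3)/(k^2 + 3*k + 2)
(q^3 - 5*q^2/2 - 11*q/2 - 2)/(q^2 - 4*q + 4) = (2*q^3 - 5*q^2 - 11*q - 4)/(2*(q^2 - 4*q + 4))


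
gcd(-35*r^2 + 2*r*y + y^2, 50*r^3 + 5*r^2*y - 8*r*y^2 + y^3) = -5*r + y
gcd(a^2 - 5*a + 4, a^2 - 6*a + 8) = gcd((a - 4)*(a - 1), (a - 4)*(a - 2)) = a - 4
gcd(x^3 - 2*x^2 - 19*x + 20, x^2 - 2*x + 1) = x - 1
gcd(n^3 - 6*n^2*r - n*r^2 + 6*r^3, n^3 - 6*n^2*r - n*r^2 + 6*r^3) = n^3 - 6*n^2*r - n*r^2 + 6*r^3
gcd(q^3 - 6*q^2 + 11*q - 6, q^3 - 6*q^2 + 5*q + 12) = q - 3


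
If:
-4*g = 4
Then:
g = -1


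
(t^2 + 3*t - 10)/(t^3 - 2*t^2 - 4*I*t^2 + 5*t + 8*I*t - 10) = (t + 5)/(t^2 - 4*I*t + 5)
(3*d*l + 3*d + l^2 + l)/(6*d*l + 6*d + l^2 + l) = (3*d + l)/(6*d + l)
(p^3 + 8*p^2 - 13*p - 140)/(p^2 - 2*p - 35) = (p^2 + 3*p - 28)/(p - 7)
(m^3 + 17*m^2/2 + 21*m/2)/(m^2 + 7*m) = m + 3/2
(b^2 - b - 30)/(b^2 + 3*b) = (b^2 - b - 30)/(b*(b + 3))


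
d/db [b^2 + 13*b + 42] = 2*b + 13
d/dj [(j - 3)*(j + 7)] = 2*j + 4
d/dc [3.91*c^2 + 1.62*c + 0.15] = 7.82*c + 1.62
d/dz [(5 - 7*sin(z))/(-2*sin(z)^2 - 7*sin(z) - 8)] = (-14*sin(z)^2 + 20*sin(z) + 91)*cos(z)/(7*sin(z) - cos(2*z) + 9)^2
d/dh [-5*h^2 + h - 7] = 1 - 10*h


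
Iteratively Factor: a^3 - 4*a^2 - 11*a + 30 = (a + 3)*(a^2 - 7*a + 10) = (a - 5)*(a + 3)*(a - 2)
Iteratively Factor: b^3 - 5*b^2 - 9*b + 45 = (b - 5)*(b^2 - 9) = (b - 5)*(b - 3)*(b + 3)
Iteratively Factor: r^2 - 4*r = (r - 4)*(r)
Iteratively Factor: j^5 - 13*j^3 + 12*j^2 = (j + 4)*(j^4 - 4*j^3 + 3*j^2) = j*(j + 4)*(j^3 - 4*j^2 + 3*j) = j^2*(j + 4)*(j^2 - 4*j + 3) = j^2*(j - 1)*(j + 4)*(j - 3)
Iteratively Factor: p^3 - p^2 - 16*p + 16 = (p - 1)*(p^2 - 16) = (p - 4)*(p - 1)*(p + 4)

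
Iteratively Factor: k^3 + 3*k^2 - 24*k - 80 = (k + 4)*(k^2 - k - 20) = (k + 4)^2*(k - 5)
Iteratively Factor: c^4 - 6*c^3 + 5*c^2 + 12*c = (c + 1)*(c^3 - 7*c^2 + 12*c) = c*(c + 1)*(c^2 - 7*c + 12) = c*(c - 3)*(c + 1)*(c - 4)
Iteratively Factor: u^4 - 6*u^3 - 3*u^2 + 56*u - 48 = (u - 4)*(u^3 - 2*u^2 - 11*u + 12) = (u - 4)*(u + 3)*(u^2 - 5*u + 4) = (u - 4)*(u - 1)*(u + 3)*(u - 4)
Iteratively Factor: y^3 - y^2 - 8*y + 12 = (y + 3)*(y^2 - 4*y + 4) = (y - 2)*(y + 3)*(y - 2)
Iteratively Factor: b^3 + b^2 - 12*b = (b - 3)*(b^2 + 4*b) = b*(b - 3)*(b + 4)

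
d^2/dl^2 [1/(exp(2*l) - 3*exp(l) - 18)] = ((3 - 4*exp(l))*(-exp(2*l) + 3*exp(l) + 18) - 2*(2*exp(l) - 3)^2*exp(l))*exp(l)/(-exp(2*l) + 3*exp(l) + 18)^3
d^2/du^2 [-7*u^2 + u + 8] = -14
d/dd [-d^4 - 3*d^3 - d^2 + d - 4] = -4*d^3 - 9*d^2 - 2*d + 1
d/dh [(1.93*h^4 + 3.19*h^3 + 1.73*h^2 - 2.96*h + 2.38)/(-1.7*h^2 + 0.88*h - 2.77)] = (-6.562*h^5 - 0.327799999999998*h^4 - 15.77*h^3 - 30.0185*h^2 - 1.4922*h + 6.1048)/(2.89*h^4 - 2.992*h^3 + 10.1924*h^2 - 4.8752*h + 7.6729)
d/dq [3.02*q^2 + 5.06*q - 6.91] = 6.04*q + 5.06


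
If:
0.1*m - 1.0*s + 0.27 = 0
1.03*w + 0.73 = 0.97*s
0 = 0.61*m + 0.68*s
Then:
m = -0.27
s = 0.24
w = -0.48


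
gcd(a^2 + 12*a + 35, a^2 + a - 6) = 1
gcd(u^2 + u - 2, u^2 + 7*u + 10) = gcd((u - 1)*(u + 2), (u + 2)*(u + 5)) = u + 2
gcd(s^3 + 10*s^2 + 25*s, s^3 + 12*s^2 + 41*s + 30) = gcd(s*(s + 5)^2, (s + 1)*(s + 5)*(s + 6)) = s + 5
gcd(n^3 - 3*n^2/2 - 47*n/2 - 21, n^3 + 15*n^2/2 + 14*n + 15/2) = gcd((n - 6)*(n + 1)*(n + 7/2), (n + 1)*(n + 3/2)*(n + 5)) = n + 1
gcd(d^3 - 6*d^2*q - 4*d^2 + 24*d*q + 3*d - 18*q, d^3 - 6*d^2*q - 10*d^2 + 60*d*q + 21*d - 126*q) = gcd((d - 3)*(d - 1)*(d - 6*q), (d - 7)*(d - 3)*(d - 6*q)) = -d^2 + 6*d*q + 3*d - 18*q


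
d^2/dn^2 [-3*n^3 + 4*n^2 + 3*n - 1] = 8 - 18*n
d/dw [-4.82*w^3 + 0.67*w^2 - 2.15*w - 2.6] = -14.46*w^2 + 1.34*w - 2.15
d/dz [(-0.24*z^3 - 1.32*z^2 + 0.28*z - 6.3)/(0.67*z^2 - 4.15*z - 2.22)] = (-0.1608*z^4 + 1.992*z^3 + 6.8888*z^2 + 14.3028*z - 26.7666)/(0.4489*z^4 - 5.561*z^3 + 14.2477*z^2 + 18.426*z + 4.9284)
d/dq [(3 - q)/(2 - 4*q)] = 5/(2*(4*q^2 - 4*q + 1))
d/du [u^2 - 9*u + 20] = 2*u - 9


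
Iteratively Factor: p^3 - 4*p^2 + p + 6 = (p - 2)*(p^2 - 2*p - 3) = (p - 2)*(p + 1)*(p - 3)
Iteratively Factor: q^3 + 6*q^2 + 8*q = (q + 2)*(q^2 + 4*q) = (q + 2)*(q + 4)*(q)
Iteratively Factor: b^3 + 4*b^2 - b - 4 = (b + 4)*(b^2 - 1) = (b - 1)*(b + 4)*(b + 1)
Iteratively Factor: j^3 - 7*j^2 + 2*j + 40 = (j - 4)*(j^2 - 3*j - 10) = (j - 4)*(j + 2)*(j - 5)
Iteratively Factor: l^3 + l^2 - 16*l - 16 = (l - 4)*(l^2 + 5*l + 4) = (l - 4)*(l + 4)*(l + 1)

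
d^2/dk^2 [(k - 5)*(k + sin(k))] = (5 - k)*sin(k) + 2*cos(k) + 2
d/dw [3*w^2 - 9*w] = 6*w - 9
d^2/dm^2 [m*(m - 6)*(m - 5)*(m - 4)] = 12*m^2 - 90*m + 148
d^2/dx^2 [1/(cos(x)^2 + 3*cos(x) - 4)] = (-4*sin(x)^4 + 27*sin(x)^2 - 3*cos(x)/4 - 9*cos(3*x)/4 + 3)/((cos(x) - 1)^3*(cos(x) + 4)^3)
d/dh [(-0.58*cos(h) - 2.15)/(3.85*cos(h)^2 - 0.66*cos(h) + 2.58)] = (-2.233*cos(h)^2 - 16.555*cos(h) + 2.9154)*sin(h)/(14.8225*cos(h)^4 - 5.082*cos(h)^3 + 20.3016*cos(h)^2 - 3.4056*cos(h) + 6.6564)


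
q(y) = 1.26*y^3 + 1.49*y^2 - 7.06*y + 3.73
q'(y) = 3.78*y^2 + 2.98*y - 7.06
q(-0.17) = 4.97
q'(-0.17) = -7.46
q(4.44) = 112.04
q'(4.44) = 80.69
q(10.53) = 1565.75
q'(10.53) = 443.45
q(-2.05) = 13.61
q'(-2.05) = 2.72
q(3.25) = 39.78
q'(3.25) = 42.55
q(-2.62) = 9.79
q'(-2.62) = 11.08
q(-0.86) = 10.10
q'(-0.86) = -6.83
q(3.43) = 47.89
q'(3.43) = 47.63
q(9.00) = 979.42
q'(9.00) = 325.94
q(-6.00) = -172.43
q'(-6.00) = 111.14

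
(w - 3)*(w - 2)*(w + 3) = w^3 - 2*w^2 - 9*w + 18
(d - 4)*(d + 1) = d^2 - 3*d - 4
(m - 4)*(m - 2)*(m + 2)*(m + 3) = m^4 - m^3 - 16*m^2 + 4*m + 48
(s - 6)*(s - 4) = s^2 - 10*s + 24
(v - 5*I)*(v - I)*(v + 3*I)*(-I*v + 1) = -I*v^4 - 2*v^3 - 16*I*v^2 - 2*v - 15*I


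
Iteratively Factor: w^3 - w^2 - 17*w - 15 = (w + 1)*(w^2 - 2*w - 15) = (w - 5)*(w + 1)*(w + 3)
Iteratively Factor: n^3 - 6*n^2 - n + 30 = (n + 2)*(n^2 - 8*n + 15) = (n - 5)*(n + 2)*(n - 3)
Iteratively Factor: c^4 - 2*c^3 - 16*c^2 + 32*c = (c + 4)*(c^3 - 6*c^2 + 8*c) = (c - 4)*(c + 4)*(c^2 - 2*c) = c*(c - 4)*(c + 4)*(c - 2)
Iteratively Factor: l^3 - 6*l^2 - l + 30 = (l - 5)*(l^2 - l - 6) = (l - 5)*(l - 3)*(l + 2)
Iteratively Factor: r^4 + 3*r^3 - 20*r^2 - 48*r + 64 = (r - 4)*(r^3 + 7*r^2 + 8*r - 16) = (r - 4)*(r + 4)*(r^2 + 3*r - 4) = (r - 4)*(r - 1)*(r + 4)*(r + 4)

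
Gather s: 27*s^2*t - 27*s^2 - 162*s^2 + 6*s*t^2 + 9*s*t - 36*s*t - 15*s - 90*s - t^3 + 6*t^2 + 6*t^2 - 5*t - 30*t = s^2*(27*t - 189) + s*(6*t^2 - 27*t - 105) - t^3 + 12*t^2 - 35*t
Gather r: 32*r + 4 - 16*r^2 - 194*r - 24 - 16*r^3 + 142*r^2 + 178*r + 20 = -16*r^3 + 126*r^2 + 16*r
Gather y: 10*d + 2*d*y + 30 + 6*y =10*d + y*(2*d + 6) + 30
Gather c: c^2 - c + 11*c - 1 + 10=c^2 + 10*c + 9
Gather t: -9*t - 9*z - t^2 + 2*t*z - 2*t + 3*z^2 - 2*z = -t^2 + t*(2*z - 11) + 3*z^2 - 11*z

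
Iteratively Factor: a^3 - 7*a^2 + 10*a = (a)*(a^2 - 7*a + 10) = a*(a - 5)*(a - 2)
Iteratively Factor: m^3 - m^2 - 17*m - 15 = (m + 3)*(m^2 - 4*m - 5) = (m + 1)*(m + 3)*(m - 5)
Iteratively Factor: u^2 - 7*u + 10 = (u - 5)*(u - 2)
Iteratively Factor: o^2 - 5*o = (o - 5)*(o)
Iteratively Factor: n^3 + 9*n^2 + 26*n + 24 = (n + 4)*(n^2 + 5*n + 6) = (n + 2)*(n + 4)*(n + 3)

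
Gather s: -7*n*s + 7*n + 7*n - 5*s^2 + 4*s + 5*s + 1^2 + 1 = 14*n - 5*s^2 + s*(9 - 7*n) + 2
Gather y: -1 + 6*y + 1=6*y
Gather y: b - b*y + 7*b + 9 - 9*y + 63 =8*b + y*(-b - 9) + 72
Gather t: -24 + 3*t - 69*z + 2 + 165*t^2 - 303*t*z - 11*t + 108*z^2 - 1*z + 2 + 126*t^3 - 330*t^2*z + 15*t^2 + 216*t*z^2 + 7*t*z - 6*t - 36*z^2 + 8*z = 126*t^3 + t^2*(180 - 330*z) + t*(216*z^2 - 296*z - 14) + 72*z^2 - 62*z - 20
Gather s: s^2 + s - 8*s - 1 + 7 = s^2 - 7*s + 6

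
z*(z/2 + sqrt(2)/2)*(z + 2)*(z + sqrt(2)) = z^4/2 + z^3 + sqrt(2)*z^3 + z^2 + 2*sqrt(2)*z^2 + 2*z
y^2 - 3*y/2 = y*(y - 3/2)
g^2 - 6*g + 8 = (g - 4)*(g - 2)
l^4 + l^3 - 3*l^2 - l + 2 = (l - 1)^2*(l + 1)*(l + 2)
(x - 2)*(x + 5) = x^2 + 3*x - 10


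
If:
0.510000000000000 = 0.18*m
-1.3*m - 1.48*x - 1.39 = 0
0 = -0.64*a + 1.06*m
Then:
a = 4.69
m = 2.83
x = -3.43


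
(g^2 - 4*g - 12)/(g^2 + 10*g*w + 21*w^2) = (g^2 - 4*g - 12)/(g^2 + 10*g*w + 21*w^2)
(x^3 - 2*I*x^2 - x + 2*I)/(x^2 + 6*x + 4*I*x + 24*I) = (x^3 - 2*I*x^2 - x + 2*I)/(x^2 + x*(6 + 4*I) + 24*I)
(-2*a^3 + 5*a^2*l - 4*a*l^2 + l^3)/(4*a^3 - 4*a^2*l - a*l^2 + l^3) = (-a + l)/(2*a + l)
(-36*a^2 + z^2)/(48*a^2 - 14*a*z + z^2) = (6*a + z)/(-8*a + z)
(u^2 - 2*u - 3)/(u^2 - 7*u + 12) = (u + 1)/(u - 4)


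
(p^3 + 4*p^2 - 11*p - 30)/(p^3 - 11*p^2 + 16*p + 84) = (p^2 + 2*p - 15)/(p^2 - 13*p + 42)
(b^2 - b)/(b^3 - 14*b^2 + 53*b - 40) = b/(b^2 - 13*b + 40)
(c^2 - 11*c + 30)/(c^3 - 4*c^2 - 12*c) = (c - 5)/(c*(c + 2))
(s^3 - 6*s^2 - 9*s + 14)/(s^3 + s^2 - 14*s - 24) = (s^2 - 8*s + 7)/(s^2 - s - 12)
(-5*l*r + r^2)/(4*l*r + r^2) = (-5*l + r)/(4*l + r)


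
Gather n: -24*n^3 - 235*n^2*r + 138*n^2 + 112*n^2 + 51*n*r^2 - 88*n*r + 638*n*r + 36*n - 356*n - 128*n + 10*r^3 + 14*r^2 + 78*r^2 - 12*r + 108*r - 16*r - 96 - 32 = -24*n^3 + n^2*(250 - 235*r) + n*(51*r^2 + 550*r - 448) + 10*r^3 + 92*r^2 + 80*r - 128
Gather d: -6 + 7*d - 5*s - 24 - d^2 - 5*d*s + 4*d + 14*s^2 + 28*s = -d^2 + d*(11 - 5*s) + 14*s^2 + 23*s - 30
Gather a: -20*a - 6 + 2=-20*a - 4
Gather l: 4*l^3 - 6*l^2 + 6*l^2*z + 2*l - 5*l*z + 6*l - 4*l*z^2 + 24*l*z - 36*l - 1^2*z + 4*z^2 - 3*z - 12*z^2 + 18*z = 4*l^3 + l^2*(6*z - 6) + l*(-4*z^2 + 19*z - 28) - 8*z^2 + 14*z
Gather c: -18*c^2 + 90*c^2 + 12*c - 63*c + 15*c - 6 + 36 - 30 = 72*c^2 - 36*c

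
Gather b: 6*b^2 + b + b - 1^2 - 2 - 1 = 6*b^2 + 2*b - 4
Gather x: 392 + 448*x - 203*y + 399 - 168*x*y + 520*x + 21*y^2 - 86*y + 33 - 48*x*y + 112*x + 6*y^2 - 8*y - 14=x*(1080 - 216*y) + 27*y^2 - 297*y + 810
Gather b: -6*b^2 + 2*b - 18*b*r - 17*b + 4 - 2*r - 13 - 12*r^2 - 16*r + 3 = -6*b^2 + b*(-18*r - 15) - 12*r^2 - 18*r - 6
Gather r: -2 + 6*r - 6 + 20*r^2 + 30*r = 20*r^2 + 36*r - 8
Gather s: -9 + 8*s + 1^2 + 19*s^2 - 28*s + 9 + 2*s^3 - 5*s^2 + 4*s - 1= 2*s^3 + 14*s^2 - 16*s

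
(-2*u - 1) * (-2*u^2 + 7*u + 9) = 4*u^3 - 12*u^2 - 25*u - 9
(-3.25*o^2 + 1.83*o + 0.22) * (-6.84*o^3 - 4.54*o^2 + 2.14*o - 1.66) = 22.23*o^5 + 2.2378*o^4 - 16.768*o^3 + 8.3124*o^2 - 2.567*o - 0.3652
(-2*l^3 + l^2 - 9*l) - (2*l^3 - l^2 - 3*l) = -4*l^3 + 2*l^2 - 6*l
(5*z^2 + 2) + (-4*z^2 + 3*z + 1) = z^2 + 3*z + 3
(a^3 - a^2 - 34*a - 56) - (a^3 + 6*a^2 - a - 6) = -7*a^2 - 33*a - 50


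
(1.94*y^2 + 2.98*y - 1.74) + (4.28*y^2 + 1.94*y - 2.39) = 6.22*y^2 + 4.92*y - 4.13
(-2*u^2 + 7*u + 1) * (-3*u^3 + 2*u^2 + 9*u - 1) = 6*u^5 - 25*u^4 - 7*u^3 + 67*u^2 + 2*u - 1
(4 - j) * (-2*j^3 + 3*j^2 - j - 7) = 2*j^4 - 11*j^3 + 13*j^2 + 3*j - 28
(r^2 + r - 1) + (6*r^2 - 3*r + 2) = 7*r^2 - 2*r + 1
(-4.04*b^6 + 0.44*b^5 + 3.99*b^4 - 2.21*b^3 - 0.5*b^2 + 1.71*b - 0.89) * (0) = 0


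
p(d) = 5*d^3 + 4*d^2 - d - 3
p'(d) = 15*d^2 + 8*d - 1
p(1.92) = 45.22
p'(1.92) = 69.66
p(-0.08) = -2.90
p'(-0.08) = -1.54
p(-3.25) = -129.14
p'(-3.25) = 131.44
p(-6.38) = -1132.27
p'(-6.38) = 558.53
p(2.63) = 112.99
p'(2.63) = 123.79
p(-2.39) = -46.02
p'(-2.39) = 65.56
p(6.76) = 1717.61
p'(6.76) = 738.54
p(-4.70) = -429.06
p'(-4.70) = 292.75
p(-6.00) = -933.00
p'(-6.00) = 491.00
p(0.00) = -3.00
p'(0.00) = -1.00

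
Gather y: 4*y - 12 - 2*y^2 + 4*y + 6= -2*y^2 + 8*y - 6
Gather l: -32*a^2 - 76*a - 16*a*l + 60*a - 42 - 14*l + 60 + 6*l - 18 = -32*a^2 - 16*a + l*(-16*a - 8)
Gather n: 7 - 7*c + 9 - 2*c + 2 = 18 - 9*c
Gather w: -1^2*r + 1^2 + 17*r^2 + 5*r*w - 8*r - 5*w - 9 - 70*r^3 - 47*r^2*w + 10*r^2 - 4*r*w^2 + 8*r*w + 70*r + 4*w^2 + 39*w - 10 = -70*r^3 + 27*r^2 + 61*r + w^2*(4 - 4*r) + w*(-47*r^2 + 13*r + 34) - 18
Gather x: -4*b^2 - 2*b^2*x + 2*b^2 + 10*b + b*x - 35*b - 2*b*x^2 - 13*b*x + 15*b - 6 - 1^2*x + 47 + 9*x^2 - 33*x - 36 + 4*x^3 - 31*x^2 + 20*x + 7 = -2*b^2 - 10*b + 4*x^3 + x^2*(-2*b - 22) + x*(-2*b^2 - 12*b - 14) + 12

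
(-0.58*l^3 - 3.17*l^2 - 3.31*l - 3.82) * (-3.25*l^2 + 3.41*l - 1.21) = 1.885*l^5 + 8.3247*l^4 + 0.649600000000001*l^3 + 4.9636*l^2 - 9.0211*l + 4.6222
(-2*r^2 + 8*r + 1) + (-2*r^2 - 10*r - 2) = -4*r^2 - 2*r - 1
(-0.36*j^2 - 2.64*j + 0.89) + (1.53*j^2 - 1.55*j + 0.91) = 1.17*j^2 - 4.19*j + 1.8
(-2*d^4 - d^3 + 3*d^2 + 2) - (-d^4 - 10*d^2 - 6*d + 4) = -d^4 - d^3 + 13*d^2 + 6*d - 2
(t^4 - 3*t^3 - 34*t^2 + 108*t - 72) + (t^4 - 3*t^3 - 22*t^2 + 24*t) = 2*t^4 - 6*t^3 - 56*t^2 + 132*t - 72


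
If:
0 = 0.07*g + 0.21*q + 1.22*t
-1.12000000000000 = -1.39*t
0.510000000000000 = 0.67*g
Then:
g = 0.76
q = -4.93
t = 0.81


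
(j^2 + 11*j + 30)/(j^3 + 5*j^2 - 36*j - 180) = 1/(j - 6)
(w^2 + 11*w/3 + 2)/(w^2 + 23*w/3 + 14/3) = (w + 3)/(w + 7)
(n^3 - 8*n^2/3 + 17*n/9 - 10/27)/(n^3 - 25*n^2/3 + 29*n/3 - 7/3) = (9*n^2 - 21*n + 10)/(9*(n^2 - 8*n + 7))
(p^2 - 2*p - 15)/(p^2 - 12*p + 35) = (p + 3)/(p - 7)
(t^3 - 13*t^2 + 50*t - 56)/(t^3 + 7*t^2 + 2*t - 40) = (t^2 - 11*t + 28)/(t^2 + 9*t + 20)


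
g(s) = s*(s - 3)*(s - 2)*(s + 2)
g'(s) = s*(s - 3)*(s - 2) + s*(s - 3)*(s + 2) + s*(s - 2)*(s + 2) + (s - 3)*(s - 2)*(s + 2)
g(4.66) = 137.04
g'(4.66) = 184.06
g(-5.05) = 874.13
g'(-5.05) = -692.27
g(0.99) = 6.01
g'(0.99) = -0.86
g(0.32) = 3.34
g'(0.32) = 8.65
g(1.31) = 5.06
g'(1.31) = -4.93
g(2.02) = -0.16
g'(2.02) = -7.91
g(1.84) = 1.31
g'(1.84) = -8.27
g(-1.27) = -12.95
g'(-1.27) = -0.55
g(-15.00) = 59670.00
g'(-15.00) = -15393.00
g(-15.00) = 59670.00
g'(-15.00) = -15393.00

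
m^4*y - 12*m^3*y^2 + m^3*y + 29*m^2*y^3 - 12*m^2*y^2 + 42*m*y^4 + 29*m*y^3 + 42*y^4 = (m - 7*y)*(m - 6*y)*(m + y)*(m*y + y)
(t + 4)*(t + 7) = t^2 + 11*t + 28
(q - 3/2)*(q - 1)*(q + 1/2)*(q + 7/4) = q^4 - q^3/4 - 13*q^2/4 + 19*q/16 + 21/16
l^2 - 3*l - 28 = (l - 7)*(l + 4)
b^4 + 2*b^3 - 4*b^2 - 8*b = b*(b - 2)*(b + 2)^2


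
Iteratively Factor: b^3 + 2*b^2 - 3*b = (b - 1)*(b^2 + 3*b) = b*(b - 1)*(b + 3)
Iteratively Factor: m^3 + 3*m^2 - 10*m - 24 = (m - 3)*(m^2 + 6*m + 8) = (m - 3)*(m + 4)*(m + 2)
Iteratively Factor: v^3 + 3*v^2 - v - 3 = (v + 3)*(v^2 - 1) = (v + 1)*(v + 3)*(v - 1)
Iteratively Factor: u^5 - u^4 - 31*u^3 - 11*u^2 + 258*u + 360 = (u + 2)*(u^4 - 3*u^3 - 25*u^2 + 39*u + 180) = (u + 2)*(u + 3)*(u^3 - 6*u^2 - 7*u + 60) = (u - 4)*(u + 2)*(u + 3)*(u^2 - 2*u - 15) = (u - 4)*(u + 2)*(u + 3)^2*(u - 5)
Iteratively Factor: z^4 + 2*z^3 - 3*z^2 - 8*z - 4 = (z - 2)*(z^3 + 4*z^2 + 5*z + 2) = (z - 2)*(z + 2)*(z^2 + 2*z + 1) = (z - 2)*(z + 1)*(z + 2)*(z + 1)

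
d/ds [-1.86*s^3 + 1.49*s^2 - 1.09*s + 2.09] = -5.58*s^2 + 2.98*s - 1.09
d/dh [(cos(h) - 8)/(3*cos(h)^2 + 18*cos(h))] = (sin(h) - 48*sin(h)/cos(h)^2 - 16*tan(h))/(3*(cos(h) + 6)^2)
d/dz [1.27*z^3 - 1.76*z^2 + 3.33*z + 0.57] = 3.81*z^2 - 3.52*z + 3.33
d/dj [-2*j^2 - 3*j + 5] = -4*j - 3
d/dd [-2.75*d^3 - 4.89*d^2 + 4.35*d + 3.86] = -8.25*d^2 - 9.78*d + 4.35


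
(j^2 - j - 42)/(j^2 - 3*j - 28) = (j + 6)/(j + 4)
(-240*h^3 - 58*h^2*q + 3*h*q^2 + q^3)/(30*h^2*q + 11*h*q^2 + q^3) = (-8*h + q)/q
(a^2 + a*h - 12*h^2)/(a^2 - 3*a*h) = (a + 4*h)/a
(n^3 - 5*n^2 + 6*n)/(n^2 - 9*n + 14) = n*(n - 3)/(n - 7)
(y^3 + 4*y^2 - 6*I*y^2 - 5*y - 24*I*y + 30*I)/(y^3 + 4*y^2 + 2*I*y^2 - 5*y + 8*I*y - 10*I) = (y - 6*I)/(y + 2*I)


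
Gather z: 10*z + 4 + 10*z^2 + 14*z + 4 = 10*z^2 + 24*z + 8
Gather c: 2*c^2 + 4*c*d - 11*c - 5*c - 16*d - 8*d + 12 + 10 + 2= 2*c^2 + c*(4*d - 16) - 24*d + 24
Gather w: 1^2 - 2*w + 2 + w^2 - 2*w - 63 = w^2 - 4*w - 60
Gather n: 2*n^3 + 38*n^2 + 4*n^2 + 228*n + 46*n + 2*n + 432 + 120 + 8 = 2*n^3 + 42*n^2 + 276*n + 560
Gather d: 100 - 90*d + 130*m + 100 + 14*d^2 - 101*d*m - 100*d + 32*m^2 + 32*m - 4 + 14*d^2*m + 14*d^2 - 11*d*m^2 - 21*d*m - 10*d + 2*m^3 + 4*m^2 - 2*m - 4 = d^2*(14*m + 28) + d*(-11*m^2 - 122*m - 200) + 2*m^3 + 36*m^2 + 160*m + 192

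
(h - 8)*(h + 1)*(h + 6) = h^3 - h^2 - 50*h - 48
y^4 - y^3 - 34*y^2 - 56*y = y*(y - 7)*(y + 2)*(y + 4)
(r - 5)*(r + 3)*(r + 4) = r^3 + 2*r^2 - 23*r - 60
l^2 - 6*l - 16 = (l - 8)*(l + 2)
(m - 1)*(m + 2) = m^2 + m - 2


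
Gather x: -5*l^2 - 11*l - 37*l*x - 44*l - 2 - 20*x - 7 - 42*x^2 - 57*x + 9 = -5*l^2 - 55*l - 42*x^2 + x*(-37*l - 77)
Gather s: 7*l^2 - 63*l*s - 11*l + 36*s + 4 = 7*l^2 - 11*l + s*(36 - 63*l) + 4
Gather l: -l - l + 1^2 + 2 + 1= 4 - 2*l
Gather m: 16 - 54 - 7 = -45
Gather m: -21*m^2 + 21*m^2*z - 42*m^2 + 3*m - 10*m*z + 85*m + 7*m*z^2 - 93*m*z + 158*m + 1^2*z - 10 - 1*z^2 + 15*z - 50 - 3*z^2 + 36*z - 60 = m^2*(21*z - 63) + m*(7*z^2 - 103*z + 246) - 4*z^2 + 52*z - 120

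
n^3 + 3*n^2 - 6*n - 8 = (n - 2)*(n + 1)*(n + 4)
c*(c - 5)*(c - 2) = c^3 - 7*c^2 + 10*c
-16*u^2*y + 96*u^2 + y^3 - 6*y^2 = (-4*u + y)*(4*u + y)*(y - 6)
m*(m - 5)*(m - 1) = m^3 - 6*m^2 + 5*m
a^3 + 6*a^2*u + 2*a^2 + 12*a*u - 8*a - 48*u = (a - 2)*(a + 4)*(a + 6*u)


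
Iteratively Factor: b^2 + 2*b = (b + 2)*(b)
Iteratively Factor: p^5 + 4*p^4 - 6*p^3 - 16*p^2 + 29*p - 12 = (p - 1)*(p^4 + 5*p^3 - p^2 - 17*p + 12) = (p - 1)*(p + 4)*(p^3 + p^2 - 5*p + 3) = (p - 1)*(p + 3)*(p + 4)*(p^2 - 2*p + 1) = (p - 1)^2*(p + 3)*(p + 4)*(p - 1)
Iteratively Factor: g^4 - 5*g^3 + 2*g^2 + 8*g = (g)*(g^3 - 5*g^2 + 2*g + 8) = g*(g - 2)*(g^2 - 3*g - 4) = g*(g - 4)*(g - 2)*(g + 1)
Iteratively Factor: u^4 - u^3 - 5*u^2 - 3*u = (u - 3)*(u^3 + 2*u^2 + u) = (u - 3)*(u + 1)*(u^2 + u) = (u - 3)*(u + 1)^2*(u)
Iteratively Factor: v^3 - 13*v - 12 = (v + 3)*(v^2 - 3*v - 4) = (v - 4)*(v + 3)*(v + 1)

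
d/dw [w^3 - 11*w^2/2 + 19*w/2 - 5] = 3*w^2 - 11*w + 19/2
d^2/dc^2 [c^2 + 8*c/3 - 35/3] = 2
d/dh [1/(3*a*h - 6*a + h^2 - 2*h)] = (-3*a - 2*h + 2)/(3*a*h - 6*a + h^2 - 2*h)^2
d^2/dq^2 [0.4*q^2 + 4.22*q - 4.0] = 0.800000000000000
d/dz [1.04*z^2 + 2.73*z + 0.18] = 2.08*z + 2.73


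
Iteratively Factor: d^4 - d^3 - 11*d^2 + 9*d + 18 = (d + 1)*(d^3 - 2*d^2 - 9*d + 18) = (d - 2)*(d + 1)*(d^2 - 9) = (d - 2)*(d + 1)*(d + 3)*(d - 3)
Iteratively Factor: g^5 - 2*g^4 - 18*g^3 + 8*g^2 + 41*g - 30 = (g + 3)*(g^4 - 5*g^3 - 3*g^2 + 17*g - 10) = (g - 1)*(g + 3)*(g^3 - 4*g^2 - 7*g + 10) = (g - 5)*(g - 1)*(g + 3)*(g^2 + g - 2) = (g - 5)*(g - 1)^2*(g + 3)*(g + 2)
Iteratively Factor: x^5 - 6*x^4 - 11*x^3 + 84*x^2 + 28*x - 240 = (x + 2)*(x^4 - 8*x^3 + 5*x^2 + 74*x - 120) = (x + 2)*(x + 3)*(x^3 - 11*x^2 + 38*x - 40) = (x - 4)*(x + 2)*(x + 3)*(x^2 - 7*x + 10) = (x - 4)*(x - 2)*(x + 2)*(x + 3)*(x - 5)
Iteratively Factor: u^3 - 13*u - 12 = (u + 1)*(u^2 - u - 12) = (u - 4)*(u + 1)*(u + 3)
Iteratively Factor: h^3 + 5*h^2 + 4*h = (h + 4)*(h^2 + h) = h*(h + 4)*(h + 1)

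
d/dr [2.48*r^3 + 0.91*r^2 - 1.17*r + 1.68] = 7.44*r^2 + 1.82*r - 1.17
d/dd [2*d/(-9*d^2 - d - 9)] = 18*(d^2 - 1)/(81*d^4 + 18*d^3 + 163*d^2 + 18*d + 81)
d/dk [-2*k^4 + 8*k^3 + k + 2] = -8*k^3 + 24*k^2 + 1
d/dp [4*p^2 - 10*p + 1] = 8*p - 10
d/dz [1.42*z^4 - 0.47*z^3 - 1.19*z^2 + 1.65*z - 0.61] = 5.68*z^3 - 1.41*z^2 - 2.38*z + 1.65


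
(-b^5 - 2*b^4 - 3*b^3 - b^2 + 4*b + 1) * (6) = -6*b^5 - 12*b^4 - 18*b^3 - 6*b^2 + 24*b + 6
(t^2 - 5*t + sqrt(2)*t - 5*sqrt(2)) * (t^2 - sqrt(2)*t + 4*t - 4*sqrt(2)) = t^4 - t^3 - 22*t^2 + 2*t + 40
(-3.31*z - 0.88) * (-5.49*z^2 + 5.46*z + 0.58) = 18.1719*z^3 - 13.2414*z^2 - 6.7246*z - 0.5104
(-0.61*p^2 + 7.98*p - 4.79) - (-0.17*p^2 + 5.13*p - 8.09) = -0.44*p^2 + 2.85*p + 3.3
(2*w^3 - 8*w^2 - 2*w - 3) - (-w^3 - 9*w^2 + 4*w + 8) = 3*w^3 + w^2 - 6*w - 11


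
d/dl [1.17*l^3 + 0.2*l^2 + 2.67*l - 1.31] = 3.51*l^2 + 0.4*l + 2.67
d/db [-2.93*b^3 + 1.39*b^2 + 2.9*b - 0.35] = -8.79*b^2 + 2.78*b + 2.9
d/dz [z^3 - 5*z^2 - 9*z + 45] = 3*z^2 - 10*z - 9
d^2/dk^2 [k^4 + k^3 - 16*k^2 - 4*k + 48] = 12*k^2 + 6*k - 32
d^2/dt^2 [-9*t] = 0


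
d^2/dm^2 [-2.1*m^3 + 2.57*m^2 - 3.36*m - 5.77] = 5.14 - 12.6*m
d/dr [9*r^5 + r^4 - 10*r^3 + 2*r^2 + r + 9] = 45*r^4 + 4*r^3 - 30*r^2 + 4*r + 1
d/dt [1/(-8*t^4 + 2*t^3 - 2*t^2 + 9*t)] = (32*t^3 - 6*t^2 + 4*t - 9)/(t^2*(8*t^3 - 2*t^2 + 2*t - 9)^2)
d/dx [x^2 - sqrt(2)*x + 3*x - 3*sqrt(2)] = 2*x - sqrt(2) + 3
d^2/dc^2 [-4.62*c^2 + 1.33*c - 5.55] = -9.24000000000000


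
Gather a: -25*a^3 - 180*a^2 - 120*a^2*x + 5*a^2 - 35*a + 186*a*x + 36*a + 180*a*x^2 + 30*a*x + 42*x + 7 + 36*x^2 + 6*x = -25*a^3 + a^2*(-120*x - 175) + a*(180*x^2 + 216*x + 1) + 36*x^2 + 48*x + 7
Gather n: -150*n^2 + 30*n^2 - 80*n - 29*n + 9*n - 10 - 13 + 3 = -120*n^2 - 100*n - 20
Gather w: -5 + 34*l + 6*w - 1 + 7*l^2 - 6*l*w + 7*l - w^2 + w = 7*l^2 + 41*l - w^2 + w*(7 - 6*l) - 6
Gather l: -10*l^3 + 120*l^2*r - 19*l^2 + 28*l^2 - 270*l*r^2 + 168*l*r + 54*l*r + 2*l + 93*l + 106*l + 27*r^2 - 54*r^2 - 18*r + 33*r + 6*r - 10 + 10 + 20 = -10*l^3 + l^2*(120*r + 9) + l*(-270*r^2 + 222*r + 201) - 27*r^2 + 21*r + 20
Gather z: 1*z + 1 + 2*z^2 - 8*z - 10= 2*z^2 - 7*z - 9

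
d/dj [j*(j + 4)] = 2*j + 4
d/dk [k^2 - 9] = 2*k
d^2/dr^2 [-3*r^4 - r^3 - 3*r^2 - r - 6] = -36*r^2 - 6*r - 6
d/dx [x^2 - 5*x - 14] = 2*x - 5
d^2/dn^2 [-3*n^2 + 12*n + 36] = -6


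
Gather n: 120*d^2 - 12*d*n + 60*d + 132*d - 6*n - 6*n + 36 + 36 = 120*d^2 + 192*d + n*(-12*d - 12) + 72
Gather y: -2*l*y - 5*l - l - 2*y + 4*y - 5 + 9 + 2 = -6*l + y*(2 - 2*l) + 6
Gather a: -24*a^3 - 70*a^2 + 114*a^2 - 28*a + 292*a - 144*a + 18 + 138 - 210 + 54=-24*a^3 + 44*a^2 + 120*a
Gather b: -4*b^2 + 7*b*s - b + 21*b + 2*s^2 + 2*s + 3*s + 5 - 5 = -4*b^2 + b*(7*s + 20) + 2*s^2 + 5*s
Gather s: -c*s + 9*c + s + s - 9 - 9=9*c + s*(2 - c) - 18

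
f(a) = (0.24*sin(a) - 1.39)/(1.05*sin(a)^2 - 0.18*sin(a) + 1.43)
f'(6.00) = -0.29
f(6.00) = -0.93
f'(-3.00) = 0.15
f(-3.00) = -0.96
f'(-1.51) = -0.03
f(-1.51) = -0.61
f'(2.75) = -0.47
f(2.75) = -0.86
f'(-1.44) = -0.06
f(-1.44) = -0.62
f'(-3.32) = -0.29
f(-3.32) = -0.94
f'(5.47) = -0.33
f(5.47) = -0.74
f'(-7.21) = -0.29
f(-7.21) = -0.70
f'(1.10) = 0.26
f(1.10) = -0.56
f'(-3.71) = -0.50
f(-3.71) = -0.77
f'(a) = (-2.1*sin(a)*cos(a) + 0.18*cos(a))*(0.24*sin(a) - 1.39)/(1.05*sin(a)^2 - 0.18*sin(a) + 1.43)^2 + 0.24*cos(a)/(1.05*sin(a)^2 - 0.18*sin(a) + 1.43) = (-0.252*sin(a)^2 + 2.919*sin(a) + 0.093)*cos(a)/(1.1025*sin(a)^4 - 0.378*sin(a)^3 + 3.0354*sin(a)^2 - 0.5148*sin(a) + 2.0449)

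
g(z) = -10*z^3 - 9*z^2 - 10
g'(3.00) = -324.00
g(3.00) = -361.00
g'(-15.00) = -6480.00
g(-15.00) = 31715.00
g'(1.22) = -66.61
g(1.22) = -41.55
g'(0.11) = -2.34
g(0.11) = -10.12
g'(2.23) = -189.33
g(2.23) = -165.65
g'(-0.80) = -4.80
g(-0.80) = -10.64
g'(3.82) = -506.53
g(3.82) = -698.76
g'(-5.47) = -799.17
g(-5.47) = 1357.39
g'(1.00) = -48.00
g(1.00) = -29.00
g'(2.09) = -168.66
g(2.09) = -140.61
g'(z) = -30*z^2 - 18*z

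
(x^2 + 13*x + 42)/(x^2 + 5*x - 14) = (x + 6)/(x - 2)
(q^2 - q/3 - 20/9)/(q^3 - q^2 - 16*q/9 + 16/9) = (3*q - 5)/(3*q^2 - 7*q + 4)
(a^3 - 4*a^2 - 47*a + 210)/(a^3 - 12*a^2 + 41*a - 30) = (a + 7)/(a - 1)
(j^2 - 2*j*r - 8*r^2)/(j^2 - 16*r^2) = (j + 2*r)/(j + 4*r)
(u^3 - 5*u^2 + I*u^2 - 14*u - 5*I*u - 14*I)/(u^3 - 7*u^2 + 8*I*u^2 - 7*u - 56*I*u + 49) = (u + 2)/(u + 7*I)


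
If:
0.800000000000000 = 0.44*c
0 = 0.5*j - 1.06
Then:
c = 1.82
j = 2.12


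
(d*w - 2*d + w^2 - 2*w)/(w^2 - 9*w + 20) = (d*w - 2*d + w^2 - 2*w)/(w^2 - 9*w + 20)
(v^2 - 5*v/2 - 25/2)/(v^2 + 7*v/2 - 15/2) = (2*v^2 - 5*v - 25)/(2*v^2 + 7*v - 15)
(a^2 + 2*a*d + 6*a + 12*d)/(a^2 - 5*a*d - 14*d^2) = (a + 6)/(a - 7*d)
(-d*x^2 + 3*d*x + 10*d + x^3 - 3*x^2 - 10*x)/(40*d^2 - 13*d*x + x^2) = (-d*x^2 + 3*d*x + 10*d + x^3 - 3*x^2 - 10*x)/(40*d^2 - 13*d*x + x^2)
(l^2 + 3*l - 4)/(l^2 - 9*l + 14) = (l^2 + 3*l - 4)/(l^2 - 9*l + 14)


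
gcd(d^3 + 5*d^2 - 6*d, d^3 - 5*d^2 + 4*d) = d^2 - d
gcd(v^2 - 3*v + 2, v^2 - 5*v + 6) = v - 2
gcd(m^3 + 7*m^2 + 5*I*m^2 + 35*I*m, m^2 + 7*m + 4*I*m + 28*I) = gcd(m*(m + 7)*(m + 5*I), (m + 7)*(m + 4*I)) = m + 7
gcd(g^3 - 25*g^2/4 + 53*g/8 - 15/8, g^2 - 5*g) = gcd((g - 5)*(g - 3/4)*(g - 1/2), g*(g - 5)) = g - 5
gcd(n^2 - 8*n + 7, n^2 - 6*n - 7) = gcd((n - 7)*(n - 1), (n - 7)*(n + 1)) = n - 7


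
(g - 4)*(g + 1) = g^2 - 3*g - 4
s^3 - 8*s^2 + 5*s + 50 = (s - 5)^2*(s + 2)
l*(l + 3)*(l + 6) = l^3 + 9*l^2 + 18*l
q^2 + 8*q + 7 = (q + 1)*(q + 7)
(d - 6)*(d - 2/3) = d^2 - 20*d/3 + 4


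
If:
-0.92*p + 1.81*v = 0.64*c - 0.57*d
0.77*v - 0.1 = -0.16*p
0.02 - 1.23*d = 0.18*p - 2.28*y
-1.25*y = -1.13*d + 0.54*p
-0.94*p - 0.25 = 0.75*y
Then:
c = 0.46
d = -0.23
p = -0.15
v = 0.16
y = -0.15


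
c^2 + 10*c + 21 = (c + 3)*(c + 7)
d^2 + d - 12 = (d - 3)*(d + 4)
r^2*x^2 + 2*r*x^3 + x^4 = x^2*(r + x)^2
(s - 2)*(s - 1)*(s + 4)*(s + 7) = s^4 + 8*s^3 - 3*s^2 - 62*s + 56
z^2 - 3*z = z*(z - 3)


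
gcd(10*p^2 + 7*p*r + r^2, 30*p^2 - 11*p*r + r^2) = 1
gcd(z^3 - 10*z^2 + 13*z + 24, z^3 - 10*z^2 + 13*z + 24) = z^3 - 10*z^2 + 13*z + 24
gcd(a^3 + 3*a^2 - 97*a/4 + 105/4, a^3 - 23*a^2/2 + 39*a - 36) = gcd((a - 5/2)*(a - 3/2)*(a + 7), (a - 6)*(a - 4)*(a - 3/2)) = a - 3/2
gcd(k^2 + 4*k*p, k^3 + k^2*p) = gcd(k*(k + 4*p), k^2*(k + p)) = k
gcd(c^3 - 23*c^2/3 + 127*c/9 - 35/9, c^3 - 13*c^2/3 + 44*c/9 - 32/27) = c - 1/3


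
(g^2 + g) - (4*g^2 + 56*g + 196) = -3*g^2 - 55*g - 196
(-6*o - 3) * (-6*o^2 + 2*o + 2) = 36*o^3 + 6*o^2 - 18*o - 6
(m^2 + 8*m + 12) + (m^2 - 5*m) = 2*m^2 + 3*m + 12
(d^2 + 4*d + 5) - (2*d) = d^2 + 2*d + 5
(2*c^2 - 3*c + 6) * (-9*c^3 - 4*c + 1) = -18*c^5 + 27*c^4 - 62*c^3 + 14*c^2 - 27*c + 6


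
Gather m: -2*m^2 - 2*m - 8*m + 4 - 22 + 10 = -2*m^2 - 10*m - 8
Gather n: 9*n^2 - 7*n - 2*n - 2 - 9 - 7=9*n^2 - 9*n - 18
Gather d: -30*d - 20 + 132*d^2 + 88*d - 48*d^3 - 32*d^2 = -48*d^3 + 100*d^2 + 58*d - 20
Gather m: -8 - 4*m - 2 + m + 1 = -3*m - 9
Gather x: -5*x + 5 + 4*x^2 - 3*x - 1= 4*x^2 - 8*x + 4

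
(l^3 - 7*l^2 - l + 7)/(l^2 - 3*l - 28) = (l^2 - 1)/(l + 4)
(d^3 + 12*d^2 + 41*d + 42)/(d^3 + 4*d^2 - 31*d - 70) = (d + 3)/(d - 5)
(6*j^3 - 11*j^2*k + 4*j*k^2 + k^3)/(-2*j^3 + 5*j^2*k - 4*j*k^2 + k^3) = (-6*j - k)/(2*j - k)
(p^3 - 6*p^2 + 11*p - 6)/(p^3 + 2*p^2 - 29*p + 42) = (p - 1)/(p + 7)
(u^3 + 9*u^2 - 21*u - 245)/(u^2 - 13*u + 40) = (u^2 + 14*u + 49)/(u - 8)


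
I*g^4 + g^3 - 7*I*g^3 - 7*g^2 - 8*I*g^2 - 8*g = g*(g - 8)*(g - I)*(I*g + I)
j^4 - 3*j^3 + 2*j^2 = j^2*(j - 2)*(j - 1)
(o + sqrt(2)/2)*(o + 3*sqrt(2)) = o^2 + 7*sqrt(2)*o/2 + 3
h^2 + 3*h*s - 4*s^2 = (h - s)*(h + 4*s)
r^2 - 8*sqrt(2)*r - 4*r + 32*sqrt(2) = (r - 4)*(r - 8*sqrt(2))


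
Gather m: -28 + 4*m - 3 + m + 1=5*m - 30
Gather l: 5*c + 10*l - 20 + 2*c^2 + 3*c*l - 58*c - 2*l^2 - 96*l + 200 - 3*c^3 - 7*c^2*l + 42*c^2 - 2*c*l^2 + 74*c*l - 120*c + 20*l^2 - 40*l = -3*c^3 + 44*c^2 - 173*c + l^2*(18 - 2*c) + l*(-7*c^2 + 77*c - 126) + 180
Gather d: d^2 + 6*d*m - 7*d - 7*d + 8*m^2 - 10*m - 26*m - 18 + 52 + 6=d^2 + d*(6*m - 14) + 8*m^2 - 36*m + 40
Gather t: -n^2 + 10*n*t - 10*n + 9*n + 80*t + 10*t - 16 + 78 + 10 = -n^2 - n + t*(10*n + 90) + 72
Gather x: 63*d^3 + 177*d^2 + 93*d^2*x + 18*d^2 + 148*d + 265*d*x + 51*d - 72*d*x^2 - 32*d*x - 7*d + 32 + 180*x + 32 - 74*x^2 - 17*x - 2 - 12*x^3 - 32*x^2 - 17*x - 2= 63*d^3 + 195*d^2 + 192*d - 12*x^3 + x^2*(-72*d - 106) + x*(93*d^2 + 233*d + 146) + 60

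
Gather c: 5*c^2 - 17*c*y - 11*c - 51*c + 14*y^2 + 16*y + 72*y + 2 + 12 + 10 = 5*c^2 + c*(-17*y - 62) + 14*y^2 + 88*y + 24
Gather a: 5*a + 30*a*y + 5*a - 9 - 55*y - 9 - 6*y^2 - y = a*(30*y + 10) - 6*y^2 - 56*y - 18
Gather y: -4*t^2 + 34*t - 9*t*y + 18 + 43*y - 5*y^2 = -4*t^2 + 34*t - 5*y^2 + y*(43 - 9*t) + 18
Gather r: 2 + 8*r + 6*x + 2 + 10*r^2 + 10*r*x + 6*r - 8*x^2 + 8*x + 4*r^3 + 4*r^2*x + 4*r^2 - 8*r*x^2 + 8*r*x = 4*r^3 + r^2*(4*x + 14) + r*(-8*x^2 + 18*x + 14) - 8*x^2 + 14*x + 4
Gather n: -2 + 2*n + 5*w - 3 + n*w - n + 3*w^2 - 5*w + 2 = n*(w + 1) + 3*w^2 - 3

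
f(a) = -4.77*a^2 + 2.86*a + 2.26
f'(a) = 2.86 - 9.54*a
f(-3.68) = -72.86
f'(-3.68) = 37.97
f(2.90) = -29.56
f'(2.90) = -24.81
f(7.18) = -223.11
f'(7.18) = -65.64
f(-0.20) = 1.50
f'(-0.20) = 4.77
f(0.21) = 2.65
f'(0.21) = 0.86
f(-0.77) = -2.77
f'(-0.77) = 10.21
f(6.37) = -173.07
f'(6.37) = -57.91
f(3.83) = -56.76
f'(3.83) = -33.68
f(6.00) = -152.30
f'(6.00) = -54.38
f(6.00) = -152.30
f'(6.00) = -54.38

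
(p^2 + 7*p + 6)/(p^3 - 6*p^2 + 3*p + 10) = (p + 6)/(p^2 - 7*p + 10)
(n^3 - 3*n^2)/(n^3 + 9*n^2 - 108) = n^2/(n^2 + 12*n + 36)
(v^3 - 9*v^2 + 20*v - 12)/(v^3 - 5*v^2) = (v^3 - 9*v^2 + 20*v - 12)/(v^2*(v - 5))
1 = 1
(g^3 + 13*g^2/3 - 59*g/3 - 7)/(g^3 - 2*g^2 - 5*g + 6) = (g^2 + 22*g/3 + 7/3)/(g^2 + g - 2)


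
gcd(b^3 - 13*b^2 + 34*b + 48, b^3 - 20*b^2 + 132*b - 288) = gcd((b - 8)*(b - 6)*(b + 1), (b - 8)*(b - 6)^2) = b^2 - 14*b + 48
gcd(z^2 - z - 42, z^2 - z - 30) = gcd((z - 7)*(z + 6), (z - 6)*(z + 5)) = 1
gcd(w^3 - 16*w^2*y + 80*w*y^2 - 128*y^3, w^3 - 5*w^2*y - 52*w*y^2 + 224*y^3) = w^2 - 12*w*y + 32*y^2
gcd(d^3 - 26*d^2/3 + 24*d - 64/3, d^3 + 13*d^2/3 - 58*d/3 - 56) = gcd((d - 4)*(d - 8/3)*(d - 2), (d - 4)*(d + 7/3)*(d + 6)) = d - 4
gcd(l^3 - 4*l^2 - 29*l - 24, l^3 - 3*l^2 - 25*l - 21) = l^2 + 4*l + 3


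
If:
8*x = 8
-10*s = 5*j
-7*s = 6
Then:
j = 12/7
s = -6/7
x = 1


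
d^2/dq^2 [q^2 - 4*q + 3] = 2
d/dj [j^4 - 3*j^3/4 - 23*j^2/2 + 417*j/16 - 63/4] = 4*j^3 - 9*j^2/4 - 23*j + 417/16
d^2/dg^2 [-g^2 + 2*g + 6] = -2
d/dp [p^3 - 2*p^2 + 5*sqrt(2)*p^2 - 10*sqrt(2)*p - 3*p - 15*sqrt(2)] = 3*p^2 - 4*p + 10*sqrt(2)*p - 10*sqrt(2) - 3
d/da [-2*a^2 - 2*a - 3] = -4*a - 2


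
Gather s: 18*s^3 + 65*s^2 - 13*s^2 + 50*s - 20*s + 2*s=18*s^3 + 52*s^2 + 32*s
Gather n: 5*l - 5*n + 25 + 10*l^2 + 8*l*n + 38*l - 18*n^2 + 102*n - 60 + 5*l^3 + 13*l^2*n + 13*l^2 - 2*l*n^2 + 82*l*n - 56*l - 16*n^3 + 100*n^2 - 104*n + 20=5*l^3 + 23*l^2 - 13*l - 16*n^3 + n^2*(82 - 2*l) + n*(13*l^2 + 90*l - 7) - 15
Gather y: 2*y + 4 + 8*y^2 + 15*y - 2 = 8*y^2 + 17*y + 2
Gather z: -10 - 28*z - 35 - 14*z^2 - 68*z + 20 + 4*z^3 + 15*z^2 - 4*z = 4*z^3 + z^2 - 100*z - 25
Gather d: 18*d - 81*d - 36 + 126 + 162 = 252 - 63*d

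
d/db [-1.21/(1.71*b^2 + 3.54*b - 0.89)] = (4.1382*b + 4.2834)/(1.71*b^2 + 3.54*b - 0.89)^2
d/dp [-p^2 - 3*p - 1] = -2*p - 3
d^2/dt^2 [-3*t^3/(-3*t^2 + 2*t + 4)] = 48*t*(2*t^2 + 3*t + 6)/(27*t^6 - 54*t^5 - 72*t^4 + 136*t^3 + 96*t^2 - 96*t - 64)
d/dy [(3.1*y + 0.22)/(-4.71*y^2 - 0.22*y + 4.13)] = (14.601*y^2 + 2.0724*y + 12.8514)/(22.1841*y^4 + 2.0724*y^3 - 38.8562*y^2 - 1.8172*y + 17.0569)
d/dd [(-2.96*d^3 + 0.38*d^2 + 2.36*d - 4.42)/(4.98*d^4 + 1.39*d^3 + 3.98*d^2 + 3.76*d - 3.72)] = (14.7408*d^6 - 3.7848*d^5 - 47.5674*d^4 + 59.2264*d^3 + 43.501*d^2 + 32.356*d + 7.84)/(24.8004*d^8 + 13.8444*d^7 + 41.5729*d^6 + 48.514*d^5 - 10.758*d^4 + 19.588*d^3 - 15.4736*d^2 - 27.9744*d + 13.8384)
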